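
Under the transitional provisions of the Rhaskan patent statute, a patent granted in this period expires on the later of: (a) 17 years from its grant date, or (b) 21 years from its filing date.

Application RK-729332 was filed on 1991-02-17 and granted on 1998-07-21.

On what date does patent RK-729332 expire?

(a) grant + 17 years → 21 July 2015.
(b) filing + 21 years → 17 February 2012.
Later of the two: 21 July 2015.

July 21, 2015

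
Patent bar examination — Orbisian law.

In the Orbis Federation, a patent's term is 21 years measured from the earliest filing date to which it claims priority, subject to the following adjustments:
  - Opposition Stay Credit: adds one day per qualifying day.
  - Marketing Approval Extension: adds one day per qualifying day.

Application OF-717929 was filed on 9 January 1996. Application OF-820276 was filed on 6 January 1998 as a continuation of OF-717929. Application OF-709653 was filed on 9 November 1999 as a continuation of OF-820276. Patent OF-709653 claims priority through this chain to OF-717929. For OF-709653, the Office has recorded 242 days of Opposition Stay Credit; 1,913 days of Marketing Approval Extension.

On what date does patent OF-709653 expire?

Earliest priority filing: 9 January 1996.
Base term: 9 January 1996 + 21 years → 9 January 2017.
Opposition Stay Credit: +242 days → 8 September 2017.
Marketing Approval Extension: +1913 days → 4 December 2022.

December 4, 2022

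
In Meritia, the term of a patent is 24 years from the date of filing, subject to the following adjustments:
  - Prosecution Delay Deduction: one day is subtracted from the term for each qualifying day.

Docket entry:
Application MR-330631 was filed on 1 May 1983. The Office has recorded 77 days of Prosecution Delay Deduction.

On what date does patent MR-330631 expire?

2007-02-13

Base term: filing date + 24 years → 1 May 2007.
Prosecution Delay Deduction: −77 days → 13 February 2007.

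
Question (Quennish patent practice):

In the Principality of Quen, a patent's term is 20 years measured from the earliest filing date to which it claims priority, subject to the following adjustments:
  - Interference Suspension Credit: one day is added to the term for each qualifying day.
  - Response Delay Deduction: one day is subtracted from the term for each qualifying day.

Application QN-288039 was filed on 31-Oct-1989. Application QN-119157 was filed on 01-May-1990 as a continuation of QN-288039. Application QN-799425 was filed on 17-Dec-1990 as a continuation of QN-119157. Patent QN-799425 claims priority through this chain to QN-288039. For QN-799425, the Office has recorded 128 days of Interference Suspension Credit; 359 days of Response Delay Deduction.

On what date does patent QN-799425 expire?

2009-03-14

Earliest priority filing: 31 October 1989.
Base term: 31 October 1989 + 20 years → 31 October 2009.
Interference Suspension Credit: +128 days → 8 March 2010.
Response Delay Deduction: −359 days → 14 March 2009.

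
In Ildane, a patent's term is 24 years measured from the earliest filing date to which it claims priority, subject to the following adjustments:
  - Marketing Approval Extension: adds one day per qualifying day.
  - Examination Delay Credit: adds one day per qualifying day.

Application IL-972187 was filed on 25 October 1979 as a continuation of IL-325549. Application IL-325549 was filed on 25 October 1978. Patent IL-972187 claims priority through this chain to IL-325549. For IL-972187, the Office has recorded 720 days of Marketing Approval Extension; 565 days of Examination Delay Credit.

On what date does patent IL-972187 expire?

2006-05-02

Earliest priority filing: 25 October 1978.
Base term: 25 October 1978 + 24 years → 25 October 2002.
Marketing Approval Extension: +720 days → 14 October 2004.
Examination Delay Credit: +565 days → 2 May 2006.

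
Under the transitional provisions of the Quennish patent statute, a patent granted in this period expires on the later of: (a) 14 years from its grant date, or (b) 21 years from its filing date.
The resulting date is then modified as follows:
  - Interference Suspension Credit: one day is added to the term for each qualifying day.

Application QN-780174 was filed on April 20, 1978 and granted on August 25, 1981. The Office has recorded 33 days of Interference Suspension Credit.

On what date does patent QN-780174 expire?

1999-05-23

(a) grant + 14 years → 25 August 1995.
(b) filing + 21 years → 20 April 1999.
Later of the two: 20 April 1999.
Interference Suspension Credit: +33 days → 23 May 1999.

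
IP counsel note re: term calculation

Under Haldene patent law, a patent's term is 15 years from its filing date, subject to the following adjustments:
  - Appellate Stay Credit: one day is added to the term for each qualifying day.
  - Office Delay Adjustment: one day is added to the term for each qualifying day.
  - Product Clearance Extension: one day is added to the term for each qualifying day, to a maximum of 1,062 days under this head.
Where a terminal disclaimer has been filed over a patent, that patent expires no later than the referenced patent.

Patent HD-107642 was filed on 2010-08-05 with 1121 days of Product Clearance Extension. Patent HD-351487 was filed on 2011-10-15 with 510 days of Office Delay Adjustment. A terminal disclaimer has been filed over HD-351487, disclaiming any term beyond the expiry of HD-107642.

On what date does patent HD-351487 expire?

2028-03-08

Natural term of HD-351487:
  Base: filing + 15 years → 15 October 2026.
  Office Delay Adjustment: +510 days → 8 March 2028.
Expiry of referenced patent HD-107642:
  Base: filing + 15 years → 5 August 2025.
  Product Clearance Extension: 1121 days claimed exceeds the 1062-day cap, so +1062 days → 2 July 2028.
Terminal disclaimer: HD-351487 expires on the earlier of 8 March 2028 and 2 July 2028.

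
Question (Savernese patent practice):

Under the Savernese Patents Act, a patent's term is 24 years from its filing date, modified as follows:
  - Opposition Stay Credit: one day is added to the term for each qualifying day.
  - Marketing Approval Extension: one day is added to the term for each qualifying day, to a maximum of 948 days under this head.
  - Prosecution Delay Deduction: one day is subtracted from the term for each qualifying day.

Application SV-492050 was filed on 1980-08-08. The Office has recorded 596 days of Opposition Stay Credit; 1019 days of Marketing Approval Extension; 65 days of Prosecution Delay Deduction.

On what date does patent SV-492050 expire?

August 26, 2008

Base term: filing date + 24 years → 8 August 2004.
Opposition Stay Credit: +596 days → 27 March 2006.
Marketing Approval Extension: 1019 days claimed exceeds the 948-day cap, so +948 days → 30 October 2008.
Prosecution Delay Deduction: −65 days → 26 August 2008.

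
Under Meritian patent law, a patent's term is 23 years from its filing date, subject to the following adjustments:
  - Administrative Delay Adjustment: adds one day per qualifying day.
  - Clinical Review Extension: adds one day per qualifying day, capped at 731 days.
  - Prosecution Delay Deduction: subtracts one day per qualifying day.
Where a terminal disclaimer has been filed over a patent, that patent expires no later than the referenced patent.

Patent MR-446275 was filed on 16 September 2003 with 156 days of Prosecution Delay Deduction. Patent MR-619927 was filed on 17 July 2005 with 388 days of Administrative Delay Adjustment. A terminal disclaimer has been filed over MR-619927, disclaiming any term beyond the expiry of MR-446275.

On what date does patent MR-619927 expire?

Natural term of MR-619927:
  Base: filing + 23 years → 17 July 2028.
  Administrative Delay Adjustment: +388 days → 9 August 2029.
Expiry of referenced patent MR-446275:
  Base: filing + 23 years → 16 September 2026.
  Prosecution Delay Deduction: −156 days → 13 April 2026.
Terminal disclaimer: MR-619927 expires on the earlier of 9 August 2029 and 13 April 2026.

April 13, 2026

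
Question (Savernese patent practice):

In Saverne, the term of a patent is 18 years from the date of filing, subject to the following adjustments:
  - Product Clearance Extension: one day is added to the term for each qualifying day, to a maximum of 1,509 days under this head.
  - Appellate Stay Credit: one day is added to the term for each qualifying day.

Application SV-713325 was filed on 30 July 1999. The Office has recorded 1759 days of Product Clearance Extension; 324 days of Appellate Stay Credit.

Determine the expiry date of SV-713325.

August 6, 2022

Base term: filing date + 18 years → 30 July 2017.
Product Clearance Extension: 1759 days claimed exceeds the 1509-day cap, so +1509 days → 16 September 2021.
Appellate Stay Credit: +324 days → 6 August 2022.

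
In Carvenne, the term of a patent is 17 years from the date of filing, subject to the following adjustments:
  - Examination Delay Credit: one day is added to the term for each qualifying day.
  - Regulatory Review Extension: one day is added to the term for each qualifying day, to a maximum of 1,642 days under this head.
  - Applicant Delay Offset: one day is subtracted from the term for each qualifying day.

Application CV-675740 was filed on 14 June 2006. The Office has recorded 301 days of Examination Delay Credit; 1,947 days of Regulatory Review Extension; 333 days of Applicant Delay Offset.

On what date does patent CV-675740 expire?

Base term: filing date + 17 years → 14 June 2023.
Examination Delay Credit: +301 days → 10 April 2024.
Regulatory Review Extension: 1947 days claimed exceeds the 1642-day cap, so +1642 days → 8 October 2028.
Applicant Delay Offset: −333 days → 10 November 2027.

November 10, 2027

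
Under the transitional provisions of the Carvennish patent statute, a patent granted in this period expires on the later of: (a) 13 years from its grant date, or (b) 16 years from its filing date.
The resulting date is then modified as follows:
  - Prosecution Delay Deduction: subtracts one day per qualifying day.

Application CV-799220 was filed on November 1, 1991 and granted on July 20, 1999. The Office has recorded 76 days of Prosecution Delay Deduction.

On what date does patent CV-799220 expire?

(a) grant + 13 years → 20 July 2012.
(b) filing + 16 years → 1 November 2007.
Later of the two: 20 July 2012.
Prosecution Delay Deduction: −76 days → 5 May 2012.

2012-05-05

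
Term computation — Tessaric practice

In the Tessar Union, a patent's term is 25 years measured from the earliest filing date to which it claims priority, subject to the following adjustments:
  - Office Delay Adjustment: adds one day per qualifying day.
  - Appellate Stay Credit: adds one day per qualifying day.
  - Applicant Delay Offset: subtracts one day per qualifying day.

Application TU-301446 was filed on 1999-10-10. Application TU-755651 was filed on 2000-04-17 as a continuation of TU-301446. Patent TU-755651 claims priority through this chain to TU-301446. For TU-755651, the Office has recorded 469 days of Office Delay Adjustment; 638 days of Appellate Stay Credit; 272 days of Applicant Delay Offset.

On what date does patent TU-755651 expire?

Earliest priority filing: 10 October 1999.
Base term: 10 October 1999 + 25 years → 10 October 2024.
Office Delay Adjustment: +469 days → 22 January 2026.
Appellate Stay Credit: +638 days → 22 October 2027.
Applicant Delay Offset: −272 days → 23 January 2027.

January 23, 2027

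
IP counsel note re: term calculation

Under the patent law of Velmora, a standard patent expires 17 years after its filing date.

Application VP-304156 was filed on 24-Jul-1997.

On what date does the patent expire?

Filing date + 17 years → 24 July 2014.

2014-07-24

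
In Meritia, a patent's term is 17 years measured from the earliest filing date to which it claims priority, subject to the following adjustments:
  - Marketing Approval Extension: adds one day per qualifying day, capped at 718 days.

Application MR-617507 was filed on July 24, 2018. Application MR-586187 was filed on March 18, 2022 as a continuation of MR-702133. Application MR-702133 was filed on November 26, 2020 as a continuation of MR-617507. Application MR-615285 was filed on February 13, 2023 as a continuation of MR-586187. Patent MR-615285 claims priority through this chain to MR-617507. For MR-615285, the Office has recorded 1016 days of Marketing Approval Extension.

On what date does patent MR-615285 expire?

2037-07-11

Earliest priority filing: 24 July 2018.
Base term: 24 July 2018 + 17 years → 24 July 2035.
Marketing Approval Extension: 1016 days claimed exceeds the 718-day cap, so +718 days → 11 July 2037.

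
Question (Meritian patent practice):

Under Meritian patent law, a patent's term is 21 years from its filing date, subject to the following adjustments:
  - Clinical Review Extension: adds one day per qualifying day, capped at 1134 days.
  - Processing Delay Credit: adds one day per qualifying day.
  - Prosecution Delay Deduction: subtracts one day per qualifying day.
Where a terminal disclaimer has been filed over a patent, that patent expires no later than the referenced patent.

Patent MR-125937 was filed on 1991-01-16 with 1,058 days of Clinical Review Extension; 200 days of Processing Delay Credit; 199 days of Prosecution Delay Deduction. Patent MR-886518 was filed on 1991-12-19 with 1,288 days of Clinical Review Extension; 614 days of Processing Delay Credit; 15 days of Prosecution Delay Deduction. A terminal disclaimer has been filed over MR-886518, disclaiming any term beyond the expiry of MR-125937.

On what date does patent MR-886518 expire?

December 10, 2014

Natural term of MR-886518:
  Base: filing + 21 years → 19 December 2012.
  Clinical Review Extension: 1288 days claimed exceeds the 1134-day cap, so +1134 days → 27 January 2016.
  Processing Delay Credit: +614 days → 2 October 2017.
  Prosecution Delay Deduction: −15 days → 17 September 2017.
Expiry of referenced patent MR-125937:
  Base: filing + 21 years → 16 January 2012.
  Clinical Review Extension: 1058 days (within the 1134-day cap) → +1058 days → 9 December 2014.
  Processing Delay Credit: +200 days → 27 June 2015.
  Prosecution Delay Deduction: −199 days → 10 December 2014.
Terminal disclaimer: MR-886518 expires on the earlier of 17 September 2017 and 10 December 2014.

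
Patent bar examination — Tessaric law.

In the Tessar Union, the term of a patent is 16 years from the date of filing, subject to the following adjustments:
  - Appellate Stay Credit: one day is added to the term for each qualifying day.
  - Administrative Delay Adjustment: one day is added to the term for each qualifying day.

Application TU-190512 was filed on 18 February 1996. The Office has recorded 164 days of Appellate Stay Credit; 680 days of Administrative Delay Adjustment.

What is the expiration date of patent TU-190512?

Base term: filing date + 16 years → 18 February 2012.
Appellate Stay Credit: +164 days → 31 July 2012.
Administrative Delay Adjustment: +680 days → 11 June 2014.

2014-06-11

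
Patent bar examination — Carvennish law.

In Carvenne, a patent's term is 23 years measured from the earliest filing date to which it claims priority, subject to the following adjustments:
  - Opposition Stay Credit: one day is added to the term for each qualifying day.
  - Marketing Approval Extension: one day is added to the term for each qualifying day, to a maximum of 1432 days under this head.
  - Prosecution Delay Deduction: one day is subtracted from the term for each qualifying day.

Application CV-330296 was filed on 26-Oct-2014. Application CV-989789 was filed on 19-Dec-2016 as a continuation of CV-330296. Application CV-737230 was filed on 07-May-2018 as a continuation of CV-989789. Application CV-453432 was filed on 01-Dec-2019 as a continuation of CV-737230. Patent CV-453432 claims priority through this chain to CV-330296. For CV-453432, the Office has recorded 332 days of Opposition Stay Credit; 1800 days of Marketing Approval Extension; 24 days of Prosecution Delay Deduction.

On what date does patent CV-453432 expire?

August 1, 2042

Earliest priority filing: 26 October 2014.
Base term: 26 October 2014 + 23 years → 26 October 2037.
Opposition Stay Credit: +332 days → 23 September 2038.
Marketing Approval Extension: 1800 days claimed exceeds the 1432-day cap, so +1432 days → 25 August 2042.
Prosecution Delay Deduction: −24 days → 1 August 2042.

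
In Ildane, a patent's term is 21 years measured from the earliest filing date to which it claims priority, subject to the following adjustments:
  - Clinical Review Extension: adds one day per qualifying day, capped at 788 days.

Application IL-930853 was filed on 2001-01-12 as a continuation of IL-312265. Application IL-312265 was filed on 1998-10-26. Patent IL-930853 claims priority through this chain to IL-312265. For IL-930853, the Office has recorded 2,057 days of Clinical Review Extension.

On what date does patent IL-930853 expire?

December 22, 2021

Earliest priority filing: 26 October 1998.
Base term: 26 October 1998 + 21 years → 26 October 2019.
Clinical Review Extension: 2057 days claimed exceeds the 788-day cap, so +788 days → 22 December 2021.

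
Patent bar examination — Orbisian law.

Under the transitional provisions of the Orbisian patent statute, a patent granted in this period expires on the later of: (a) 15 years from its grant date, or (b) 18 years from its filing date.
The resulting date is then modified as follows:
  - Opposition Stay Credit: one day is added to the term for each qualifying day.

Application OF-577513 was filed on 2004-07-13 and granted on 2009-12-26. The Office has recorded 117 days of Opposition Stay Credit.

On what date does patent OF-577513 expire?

2025-04-22

(a) grant + 15 years → 26 December 2024.
(b) filing + 18 years → 13 July 2022.
Later of the two: 26 December 2024.
Opposition Stay Credit: +117 days → 22 April 2025.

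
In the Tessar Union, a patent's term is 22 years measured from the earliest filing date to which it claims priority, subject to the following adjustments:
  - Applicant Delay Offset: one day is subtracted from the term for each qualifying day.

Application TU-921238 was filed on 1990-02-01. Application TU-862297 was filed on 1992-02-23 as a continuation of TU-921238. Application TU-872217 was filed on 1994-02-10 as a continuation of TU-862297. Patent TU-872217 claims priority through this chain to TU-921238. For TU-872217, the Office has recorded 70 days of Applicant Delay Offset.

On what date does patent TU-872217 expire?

2011-11-23

Earliest priority filing: 1 February 1990.
Base term: 1 February 1990 + 22 years → 1 February 2012.
Applicant Delay Offset: −70 days → 23 November 2011.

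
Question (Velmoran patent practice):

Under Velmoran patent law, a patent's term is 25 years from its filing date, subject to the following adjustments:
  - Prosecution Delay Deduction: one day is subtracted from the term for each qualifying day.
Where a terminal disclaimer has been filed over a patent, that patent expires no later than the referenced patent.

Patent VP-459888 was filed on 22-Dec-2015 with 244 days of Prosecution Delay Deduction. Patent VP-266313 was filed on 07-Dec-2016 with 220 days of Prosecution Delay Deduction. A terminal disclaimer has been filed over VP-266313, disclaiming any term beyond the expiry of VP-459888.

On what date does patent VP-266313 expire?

2040-04-22

Natural term of VP-266313:
  Base: filing + 25 years → 7 December 2041.
  Prosecution Delay Deduction: −220 days → 1 May 2041.
Expiry of referenced patent VP-459888:
  Base: filing + 25 years → 22 December 2040.
  Prosecution Delay Deduction: −244 days → 22 April 2040.
Terminal disclaimer: VP-266313 expires on the earlier of 1 May 2041 and 22 April 2040.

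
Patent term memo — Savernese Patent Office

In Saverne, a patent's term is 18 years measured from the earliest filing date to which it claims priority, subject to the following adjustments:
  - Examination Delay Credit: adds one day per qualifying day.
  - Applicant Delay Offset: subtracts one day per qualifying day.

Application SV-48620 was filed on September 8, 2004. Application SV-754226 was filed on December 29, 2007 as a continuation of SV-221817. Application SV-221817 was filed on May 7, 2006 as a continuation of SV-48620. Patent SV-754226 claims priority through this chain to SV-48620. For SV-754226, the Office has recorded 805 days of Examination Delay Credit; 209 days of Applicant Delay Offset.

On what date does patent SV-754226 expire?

Earliest priority filing: 8 September 2004.
Base term: 8 September 2004 + 18 years → 8 September 2022.
Examination Delay Credit: +805 days → 21 November 2024.
Applicant Delay Offset: −209 days → 26 April 2024.

2024-04-26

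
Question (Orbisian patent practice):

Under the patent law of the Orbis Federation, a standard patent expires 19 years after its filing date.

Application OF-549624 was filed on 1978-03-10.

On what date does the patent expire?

Filing date + 19 years → 10 March 1997.

1997-03-10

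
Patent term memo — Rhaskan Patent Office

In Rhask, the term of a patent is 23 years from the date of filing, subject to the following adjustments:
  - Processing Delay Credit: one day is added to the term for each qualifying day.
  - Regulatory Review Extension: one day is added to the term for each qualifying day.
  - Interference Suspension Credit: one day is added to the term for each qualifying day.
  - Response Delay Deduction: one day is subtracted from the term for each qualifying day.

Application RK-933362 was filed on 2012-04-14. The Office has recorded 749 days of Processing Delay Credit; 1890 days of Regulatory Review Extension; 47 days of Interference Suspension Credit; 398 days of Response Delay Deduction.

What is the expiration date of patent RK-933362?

July 19, 2041

Base term: filing date + 23 years → 14 April 2035.
Processing Delay Credit: +749 days → 2 May 2037.
Regulatory Review Extension: +1890 days → 5 July 2042.
Interference Suspension Credit: +47 days → 21 August 2042.
Response Delay Deduction: −398 days → 19 July 2041.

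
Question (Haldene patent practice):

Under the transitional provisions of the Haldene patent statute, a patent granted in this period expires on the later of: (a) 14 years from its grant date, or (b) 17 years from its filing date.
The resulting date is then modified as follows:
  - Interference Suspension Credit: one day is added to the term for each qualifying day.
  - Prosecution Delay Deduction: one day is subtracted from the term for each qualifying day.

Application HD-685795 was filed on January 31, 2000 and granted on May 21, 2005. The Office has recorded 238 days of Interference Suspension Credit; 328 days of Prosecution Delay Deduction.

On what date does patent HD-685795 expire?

February 20, 2019

(a) grant + 14 years → 21 May 2019.
(b) filing + 17 years → 31 January 2017.
Later of the two: 21 May 2019.
Interference Suspension Credit: +238 days → 14 January 2020.
Prosecution Delay Deduction: −328 days → 20 February 2019.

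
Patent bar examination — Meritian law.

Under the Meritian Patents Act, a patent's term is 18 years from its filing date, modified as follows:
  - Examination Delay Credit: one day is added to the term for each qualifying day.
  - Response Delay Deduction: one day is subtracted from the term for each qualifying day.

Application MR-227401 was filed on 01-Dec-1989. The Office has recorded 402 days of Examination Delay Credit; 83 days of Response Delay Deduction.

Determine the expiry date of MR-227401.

Base term: filing date + 18 years → 1 December 2007.
Examination Delay Credit: +402 days → 6 January 2009.
Response Delay Deduction: −83 days → 15 October 2008.

2008-10-15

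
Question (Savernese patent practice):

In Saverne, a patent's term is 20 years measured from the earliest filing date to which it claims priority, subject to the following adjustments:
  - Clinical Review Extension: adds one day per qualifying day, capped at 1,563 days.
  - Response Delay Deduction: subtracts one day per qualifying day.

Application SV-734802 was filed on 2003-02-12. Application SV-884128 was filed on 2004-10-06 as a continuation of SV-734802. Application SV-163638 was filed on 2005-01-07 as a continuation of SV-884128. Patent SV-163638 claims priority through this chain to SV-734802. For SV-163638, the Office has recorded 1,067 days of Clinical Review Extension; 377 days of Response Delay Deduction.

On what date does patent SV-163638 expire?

2025-01-02

Earliest priority filing: 12 February 2003.
Base term: 12 February 2003 + 20 years → 12 February 2023.
Clinical Review Extension: 1067 days (within the 1563-day cap) → +1067 days → 14 January 2026.
Response Delay Deduction: −377 days → 2 January 2025.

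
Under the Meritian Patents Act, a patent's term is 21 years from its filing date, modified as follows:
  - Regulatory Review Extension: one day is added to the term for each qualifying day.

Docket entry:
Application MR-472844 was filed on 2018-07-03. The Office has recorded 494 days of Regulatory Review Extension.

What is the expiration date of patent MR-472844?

November 8, 2040

Base term: filing date + 21 years → 3 July 2039.
Regulatory Review Extension: +494 days → 8 November 2040.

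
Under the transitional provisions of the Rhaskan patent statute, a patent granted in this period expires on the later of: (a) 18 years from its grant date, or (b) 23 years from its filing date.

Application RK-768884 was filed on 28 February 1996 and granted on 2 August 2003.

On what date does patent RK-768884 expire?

(a) grant + 18 years → 2 August 2021.
(b) filing + 23 years → 28 February 2019.
Later of the two: 2 August 2021.

August 2, 2021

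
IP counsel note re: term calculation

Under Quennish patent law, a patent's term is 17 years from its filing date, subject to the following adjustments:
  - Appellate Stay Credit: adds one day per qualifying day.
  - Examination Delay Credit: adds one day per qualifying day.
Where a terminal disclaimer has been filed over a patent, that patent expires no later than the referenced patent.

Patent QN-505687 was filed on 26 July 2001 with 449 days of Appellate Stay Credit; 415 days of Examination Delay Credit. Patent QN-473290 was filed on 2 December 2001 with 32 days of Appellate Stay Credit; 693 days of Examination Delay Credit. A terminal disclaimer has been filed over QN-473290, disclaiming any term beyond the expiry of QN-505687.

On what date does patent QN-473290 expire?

2020-11-26

Natural term of QN-473290:
  Base: filing + 17 years → 2 December 2018.
  Appellate Stay Credit: +32 days → 3 January 2019.
  Examination Delay Credit: +693 days → 26 November 2020.
Expiry of referenced patent QN-505687:
  Base: filing + 17 years → 26 July 2018.
  Appellate Stay Credit: +449 days → 18 October 2019.
  Examination Delay Credit: +415 days → 6 December 2020.
Terminal disclaimer: QN-473290 expires on the earlier of 26 November 2020 and 6 December 2020.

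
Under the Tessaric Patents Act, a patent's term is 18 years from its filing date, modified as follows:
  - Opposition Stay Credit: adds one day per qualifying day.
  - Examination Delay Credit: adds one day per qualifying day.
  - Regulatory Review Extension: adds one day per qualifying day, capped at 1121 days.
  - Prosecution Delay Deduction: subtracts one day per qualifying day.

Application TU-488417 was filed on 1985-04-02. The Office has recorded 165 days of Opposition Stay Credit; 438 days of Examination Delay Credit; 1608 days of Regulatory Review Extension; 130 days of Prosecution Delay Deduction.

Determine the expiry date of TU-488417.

Base term: filing date + 18 years → 2 April 2003.
Opposition Stay Credit: +165 days → 14 September 2003.
Examination Delay Credit: +438 days → 25 November 2004.
Regulatory Review Extension: 1608 days claimed exceeds the 1121-day cap, so +1121 days → 21 December 2007.
Prosecution Delay Deduction: −130 days → 13 August 2007.

2007-08-13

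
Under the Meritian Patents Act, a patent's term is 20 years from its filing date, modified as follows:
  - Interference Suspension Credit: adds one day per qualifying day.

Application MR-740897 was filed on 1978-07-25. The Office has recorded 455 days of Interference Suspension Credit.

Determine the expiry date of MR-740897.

1999-10-23

Base term: filing date + 20 years → 25 July 1998.
Interference Suspension Credit: +455 days → 23 October 1999.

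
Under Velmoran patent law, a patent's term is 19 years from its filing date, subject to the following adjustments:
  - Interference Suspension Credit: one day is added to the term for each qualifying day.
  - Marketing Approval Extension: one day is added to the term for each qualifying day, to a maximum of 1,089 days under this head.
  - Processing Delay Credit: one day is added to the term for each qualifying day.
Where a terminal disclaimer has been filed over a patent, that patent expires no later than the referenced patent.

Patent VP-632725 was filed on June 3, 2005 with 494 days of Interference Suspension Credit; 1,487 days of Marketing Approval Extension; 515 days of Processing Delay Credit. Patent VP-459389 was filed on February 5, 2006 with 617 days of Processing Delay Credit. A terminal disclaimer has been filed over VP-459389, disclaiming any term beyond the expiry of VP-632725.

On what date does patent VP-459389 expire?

Natural term of VP-459389:
  Base: filing + 19 years → 5 February 2025.
  Processing Delay Credit: +617 days → 15 October 2026.
Expiry of referenced patent VP-632725:
  Base: filing + 19 years → 3 June 2024.
  Interference Suspension Credit: +494 days → 10 October 2025.
  Marketing Approval Extension: 1487 days claimed exceeds the 1089-day cap, so +1089 days → 3 October 2028.
  Processing Delay Credit: +515 days → 2 March 2030.
Terminal disclaimer: VP-459389 expires on the earlier of 15 October 2026 and 2 March 2030.

October 15, 2026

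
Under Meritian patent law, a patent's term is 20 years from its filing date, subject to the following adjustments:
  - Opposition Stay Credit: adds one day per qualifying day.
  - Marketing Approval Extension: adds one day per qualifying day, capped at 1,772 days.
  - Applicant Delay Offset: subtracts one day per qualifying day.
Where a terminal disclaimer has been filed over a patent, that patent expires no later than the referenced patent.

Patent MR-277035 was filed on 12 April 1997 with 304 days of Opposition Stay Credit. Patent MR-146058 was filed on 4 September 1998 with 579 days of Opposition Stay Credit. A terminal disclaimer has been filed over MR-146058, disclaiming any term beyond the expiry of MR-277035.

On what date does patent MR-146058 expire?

2018-02-10

Natural term of MR-146058:
  Base: filing + 20 years → 4 September 2018.
  Opposition Stay Credit: +579 days → 5 April 2020.
Expiry of referenced patent MR-277035:
  Base: filing + 20 years → 12 April 2017.
  Opposition Stay Credit: +304 days → 10 February 2018.
Terminal disclaimer: MR-146058 expires on the earlier of 5 April 2020 and 10 February 2018.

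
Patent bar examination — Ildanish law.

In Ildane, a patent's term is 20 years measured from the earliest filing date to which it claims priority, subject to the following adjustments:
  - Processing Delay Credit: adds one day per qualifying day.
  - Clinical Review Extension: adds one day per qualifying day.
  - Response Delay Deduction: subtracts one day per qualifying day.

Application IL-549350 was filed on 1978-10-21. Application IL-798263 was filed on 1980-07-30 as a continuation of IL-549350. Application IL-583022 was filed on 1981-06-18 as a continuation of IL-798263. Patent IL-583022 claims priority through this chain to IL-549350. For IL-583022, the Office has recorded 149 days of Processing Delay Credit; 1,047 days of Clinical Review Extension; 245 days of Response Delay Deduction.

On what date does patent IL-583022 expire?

Earliest priority filing: 21 October 1978.
Base term: 21 October 1978 + 20 years → 21 October 1998.
Processing Delay Credit: +149 days → 19 March 1999.
Clinical Review Extension: +1047 days → 29 January 2002.
Response Delay Deduction: −245 days → 29 May 2001.

2001-05-29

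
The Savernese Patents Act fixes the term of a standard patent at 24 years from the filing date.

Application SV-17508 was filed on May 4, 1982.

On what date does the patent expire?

Filing date + 24 years → 4 May 2006.

2006-05-04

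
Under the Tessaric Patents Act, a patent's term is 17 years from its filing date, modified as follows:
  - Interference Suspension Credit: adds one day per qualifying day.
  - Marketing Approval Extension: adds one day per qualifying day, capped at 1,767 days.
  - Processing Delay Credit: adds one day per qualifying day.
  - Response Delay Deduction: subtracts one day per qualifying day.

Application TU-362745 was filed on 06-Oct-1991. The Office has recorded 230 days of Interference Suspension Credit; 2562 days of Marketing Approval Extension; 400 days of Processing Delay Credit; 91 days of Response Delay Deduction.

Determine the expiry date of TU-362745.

2015-01-29

Base term: filing date + 17 years → 6 October 2008.
Interference Suspension Credit: +230 days → 24 May 2009.
Marketing Approval Extension: 2562 days claimed exceeds the 1767-day cap, so +1767 days → 26 March 2014.
Processing Delay Credit: +400 days → 30 April 2015.
Response Delay Deduction: −91 days → 29 January 2015.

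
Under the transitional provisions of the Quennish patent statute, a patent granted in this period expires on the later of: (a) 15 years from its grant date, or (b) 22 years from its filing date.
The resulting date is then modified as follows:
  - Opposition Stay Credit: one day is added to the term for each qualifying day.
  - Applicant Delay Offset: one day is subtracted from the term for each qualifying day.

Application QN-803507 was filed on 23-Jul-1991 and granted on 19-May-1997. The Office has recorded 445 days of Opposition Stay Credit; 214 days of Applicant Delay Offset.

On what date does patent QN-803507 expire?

(a) grant + 15 years → 19 May 2012.
(b) filing + 22 years → 23 July 2013.
Later of the two: 23 July 2013.
Opposition Stay Credit: +445 days → 11 October 2014.
Applicant Delay Offset: −214 days → 11 March 2014.

March 11, 2014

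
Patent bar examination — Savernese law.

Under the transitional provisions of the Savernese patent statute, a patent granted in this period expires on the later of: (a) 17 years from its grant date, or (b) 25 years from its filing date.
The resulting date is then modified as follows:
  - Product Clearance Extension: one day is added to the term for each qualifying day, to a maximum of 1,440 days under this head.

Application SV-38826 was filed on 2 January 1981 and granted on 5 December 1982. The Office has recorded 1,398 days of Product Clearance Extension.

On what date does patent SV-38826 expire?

October 31, 2009

(a) grant + 17 years → 5 December 1999.
(b) filing + 25 years → 2 January 2006.
Later of the two: 2 January 2006.
Product Clearance Extension: 1398 days (within the 1440-day cap) → +1398 days → 31 October 2009.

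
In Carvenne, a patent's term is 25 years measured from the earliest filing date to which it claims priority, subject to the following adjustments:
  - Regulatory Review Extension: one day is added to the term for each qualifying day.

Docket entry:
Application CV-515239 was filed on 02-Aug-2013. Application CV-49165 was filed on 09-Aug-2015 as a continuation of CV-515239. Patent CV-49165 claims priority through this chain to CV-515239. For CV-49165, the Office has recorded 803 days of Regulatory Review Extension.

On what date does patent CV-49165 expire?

2040-10-13

Earliest priority filing: 2 August 2013.
Base term: 2 August 2013 + 25 years → 2 August 2038.
Regulatory Review Extension: +803 days → 13 October 2040.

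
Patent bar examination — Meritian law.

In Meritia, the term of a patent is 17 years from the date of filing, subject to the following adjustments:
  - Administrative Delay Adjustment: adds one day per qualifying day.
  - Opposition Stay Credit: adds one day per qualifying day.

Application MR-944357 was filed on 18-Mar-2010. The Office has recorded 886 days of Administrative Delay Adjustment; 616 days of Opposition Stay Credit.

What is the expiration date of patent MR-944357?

2031-04-28

Base term: filing date + 17 years → 18 March 2027.
Administrative Delay Adjustment: +886 days → 20 August 2029.
Opposition Stay Credit: +616 days → 28 April 2031.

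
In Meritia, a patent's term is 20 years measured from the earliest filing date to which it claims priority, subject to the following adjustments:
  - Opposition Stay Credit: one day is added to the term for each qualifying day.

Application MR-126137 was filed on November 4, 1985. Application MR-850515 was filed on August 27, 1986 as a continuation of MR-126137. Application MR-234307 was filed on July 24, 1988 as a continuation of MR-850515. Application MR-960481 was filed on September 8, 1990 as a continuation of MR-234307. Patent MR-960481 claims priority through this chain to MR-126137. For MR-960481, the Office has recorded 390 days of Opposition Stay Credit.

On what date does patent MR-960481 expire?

November 29, 2006

Earliest priority filing: 4 November 1985.
Base term: 4 November 1985 + 20 years → 4 November 2005.
Opposition Stay Credit: +390 days → 29 November 2006.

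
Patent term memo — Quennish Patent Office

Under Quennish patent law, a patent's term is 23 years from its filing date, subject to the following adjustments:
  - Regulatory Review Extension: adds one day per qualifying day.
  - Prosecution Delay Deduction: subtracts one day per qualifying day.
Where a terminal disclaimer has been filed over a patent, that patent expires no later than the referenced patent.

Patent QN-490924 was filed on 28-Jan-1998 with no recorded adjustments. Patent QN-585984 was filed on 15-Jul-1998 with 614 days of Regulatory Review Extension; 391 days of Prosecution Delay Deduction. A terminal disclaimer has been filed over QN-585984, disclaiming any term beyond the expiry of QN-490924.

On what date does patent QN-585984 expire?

2021-01-28

Natural term of QN-585984:
  Base: filing + 23 years → 15 July 2021.
  Regulatory Review Extension: +614 days → 21 March 2023.
  Prosecution Delay Deduction: −391 days → 23 February 2022.
Expiry of referenced patent QN-490924:
  Base: filing + 23 years → 28 January 2021.
Terminal disclaimer: QN-585984 expires on the earlier of 23 February 2022 and 28 January 2021.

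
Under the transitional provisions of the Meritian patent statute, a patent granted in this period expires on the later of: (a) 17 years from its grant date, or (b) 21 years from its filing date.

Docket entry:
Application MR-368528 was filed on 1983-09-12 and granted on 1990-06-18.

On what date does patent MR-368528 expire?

(a) grant + 17 years → 18 June 2007.
(b) filing + 21 years → 12 September 2004.
Later of the two: 18 June 2007.

2007-06-18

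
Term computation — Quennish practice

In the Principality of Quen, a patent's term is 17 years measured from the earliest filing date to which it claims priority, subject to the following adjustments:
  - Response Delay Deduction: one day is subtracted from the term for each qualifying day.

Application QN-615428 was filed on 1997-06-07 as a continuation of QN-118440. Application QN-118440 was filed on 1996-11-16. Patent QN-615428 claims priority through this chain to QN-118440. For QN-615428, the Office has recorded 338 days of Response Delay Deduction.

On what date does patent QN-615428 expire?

Earliest priority filing: 16 November 1996.
Base term: 16 November 1996 + 17 years → 16 November 2013.
Response Delay Deduction: −338 days → 13 December 2012.

December 13, 2012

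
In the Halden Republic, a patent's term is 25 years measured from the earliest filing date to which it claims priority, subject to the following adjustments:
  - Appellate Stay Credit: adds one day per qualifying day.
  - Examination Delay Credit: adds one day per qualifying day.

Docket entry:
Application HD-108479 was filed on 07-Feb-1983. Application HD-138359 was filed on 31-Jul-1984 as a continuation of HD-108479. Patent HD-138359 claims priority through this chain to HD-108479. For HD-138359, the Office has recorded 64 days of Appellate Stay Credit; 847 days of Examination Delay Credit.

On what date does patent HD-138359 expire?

Earliest priority filing: 7 February 1983.
Base term: 7 February 1983 + 25 years → 7 February 2008.
Appellate Stay Credit: +64 days → 11 April 2008.
Examination Delay Credit: +847 days → 6 August 2010.

August 6, 2010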